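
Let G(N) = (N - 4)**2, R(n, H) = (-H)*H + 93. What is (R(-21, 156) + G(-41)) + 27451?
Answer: 5233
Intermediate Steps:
R(n, H) = 93 - H**2 (R(n, H) = -H**2 + 93 = 93 - H**2)
G(N) = (-4 + N)**2
(R(-21, 156) + G(-41)) + 27451 = ((93 - 1*156**2) + (-4 - 41)**2) + 27451 = ((93 - 1*24336) + (-45)**2) + 27451 = ((93 - 24336) + 2025) + 27451 = (-24243 + 2025) + 27451 = -22218 + 27451 = 5233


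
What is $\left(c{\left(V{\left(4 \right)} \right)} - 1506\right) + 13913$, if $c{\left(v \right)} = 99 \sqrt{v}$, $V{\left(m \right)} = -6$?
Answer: $12407 + 99 i \sqrt{6} \approx 12407.0 + 242.5 i$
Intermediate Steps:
$\left(c{\left(V{\left(4 \right)} \right)} - 1506\right) + 13913 = \left(99 \sqrt{-6} - 1506\right) + 13913 = \left(99 i \sqrt{6} - 1506\right) + 13913 = \left(-1506 + 99 i \sqrt{6}\right) + 13913 = 12407 + 99 i \sqrt{6}$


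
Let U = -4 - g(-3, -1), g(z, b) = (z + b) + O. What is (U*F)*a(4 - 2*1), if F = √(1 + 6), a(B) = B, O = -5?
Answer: 10*√7 ≈ 26.458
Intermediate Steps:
g(z, b) = -5 + b + z (g(z, b) = (z + b) - 5 = (b + z) - 5 = -5 + b + z)
F = √7 ≈ 2.6458
U = 5 (U = -4 - (-5 - 1 - 3) = -4 - 1*(-9) = -4 + 9 = 5)
(U*F)*a(4 - 2*1) = (5*√7)*(4 - 2*1) = (5*√7)*(4 - 2) = (5*√7)*2 = 10*√7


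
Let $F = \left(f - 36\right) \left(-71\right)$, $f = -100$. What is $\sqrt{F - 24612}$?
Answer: $2 i \sqrt{3739} \approx 122.29 i$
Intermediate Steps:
$F = 9656$ ($F = \left(-100 - 36\right) \left(-71\right) = \left(-136\right) \left(-71\right) = 9656$)
$\sqrt{F - 24612} = \sqrt{9656 - 24612} = \sqrt{-14956} = 2 i \sqrt{3739}$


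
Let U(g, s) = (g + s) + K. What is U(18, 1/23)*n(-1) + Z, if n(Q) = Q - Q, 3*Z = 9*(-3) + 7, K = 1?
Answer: -20/3 ≈ -6.6667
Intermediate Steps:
Z = -20/3 (Z = (9*(-3) + 7)/3 = (-27 + 7)/3 = (⅓)*(-20) = -20/3 ≈ -6.6667)
n(Q) = 0
U(g, s) = 1 + g + s (U(g, s) = (g + s) + 1 = 1 + g + s)
U(18, 1/23)*n(-1) + Z = (1 + 18 + 1/23)*0 - 20/3 = (438/23)*0 - 20/3 = 0 - 20/3 = -20/3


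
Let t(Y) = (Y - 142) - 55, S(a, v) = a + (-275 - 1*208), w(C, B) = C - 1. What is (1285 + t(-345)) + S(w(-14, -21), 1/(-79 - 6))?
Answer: 245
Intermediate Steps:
w(C, B) = -1 + C
S(a, v) = -483 + a (S(a, v) = a + (-275 - 208) = a - 483 = -483 + a)
t(Y) = -197 + Y (t(Y) = (-142 + Y) - 55 = -197 + Y)
(1285 + t(-345)) + S(w(-14, -21), 1/(-79 - 6)) = (1285 + (-197 - 345)) + (-483 + (-1 - 14)) = (1285 - 542) + (-483 - 15) = 743 - 498 = 245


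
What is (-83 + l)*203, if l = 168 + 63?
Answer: 30044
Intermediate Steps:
l = 231
(-83 + l)*203 = (-83 + 231)*203 = 148*203 = 30044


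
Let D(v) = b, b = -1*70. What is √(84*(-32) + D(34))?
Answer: I*√2758 ≈ 52.517*I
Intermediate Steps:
b = -70
D(v) = -70
√(84*(-32) + D(34)) = √(84*(-32) - 70) = √(-2688 - 70) = √(-2758) = I*√2758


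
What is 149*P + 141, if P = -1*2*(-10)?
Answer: 3121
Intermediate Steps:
P = 20 (P = -2*(-10) = 20)
149*P + 141 = 149*20 + 141 = 2980 + 141 = 3121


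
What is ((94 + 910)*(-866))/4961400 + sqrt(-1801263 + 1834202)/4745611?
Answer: -108683/620175 + sqrt(32939)/4745611 ≈ -0.17521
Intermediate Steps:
((94 + 910)*(-866))/4961400 + sqrt(-1801263 + 1834202)/4745611 = (1004*(-866))*(1/4961400) + sqrt(32939)*(1/4745611) = -869464*1/4961400 + sqrt(32939)/4745611 = -108683/620175 + sqrt(32939)/4745611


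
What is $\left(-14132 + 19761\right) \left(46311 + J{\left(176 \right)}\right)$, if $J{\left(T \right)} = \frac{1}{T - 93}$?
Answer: $\frac{21636829006}{83} \approx 2.6068 \cdot 10^{8}$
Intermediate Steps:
$J{\left(T \right)} = \frac{1}{-93 + T}$
$\left(-14132 + 19761\right) \left(46311 + J{\left(176 \right)}\right) = \left(-14132 + 19761\right) \left(46311 + \frac{1}{-93 + 176}\right) = 5629 \left(46311 + \frac{1}{83}\right) = 5629 \cdot \frac{3843814}{83} = \frac{21636829006}{83}$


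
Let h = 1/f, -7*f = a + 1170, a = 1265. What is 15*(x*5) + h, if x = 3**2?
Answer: 1643618/2435 ≈ 675.00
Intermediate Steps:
x = 9
f = -2435/7 (f = -(1265 + 1170)/7 = -1/7*2435 = -2435/7 ≈ -347.86)
h = -7/2435 (h = 1/(-2435/7) = -7/2435 ≈ -0.0028747)
15*(x*5) + h = 15*(9*5) - 7/2435 = 15*45 - 7/2435 = 675 - 7/2435 = 1643618/2435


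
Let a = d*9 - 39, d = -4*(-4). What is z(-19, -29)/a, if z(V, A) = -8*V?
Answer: 152/105 ≈ 1.4476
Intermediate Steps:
d = 16
a = 105 (a = 16*9 - 39 = 144 - 39 = 105)
z(-19, -29)/a = -8*(-19)/105 = 152*(1/105) = 152/105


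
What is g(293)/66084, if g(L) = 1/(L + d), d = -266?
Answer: 1/1784268 ≈ 5.6045e-7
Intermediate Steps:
g(L) = 1/(-266 + L) (g(L) = 1/(L - 266) = 1/(-266 + L))
g(293)/66084 = 1/((-266 + 293)*66084) = (1/66084)/27 = (1/27)*(1/66084) = 1/1784268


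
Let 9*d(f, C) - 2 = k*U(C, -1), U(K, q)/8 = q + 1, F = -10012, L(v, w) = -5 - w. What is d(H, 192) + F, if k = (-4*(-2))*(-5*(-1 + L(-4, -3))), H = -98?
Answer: -90106/9 ≈ -10012.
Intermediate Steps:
U(K, q) = 8 + 8*q (U(K, q) = 8*(q + 1) = 8*(1 + q) = 8 + 8*q)
k = 120 (k = (-4*(-2))*(-5*(-1 + (-5 - 1*(-3)))) = 8*(-5*(-1 + (-5 + 3))) = 8*(-5*(-1 - 2)) = 8*(-5*(-3)) = 8*15 = 120)
d(f, C) = 2/9 (d(f, C) = 2/9 + (120*(8 + 8*(-1)))/9 = 2/9 + (120*(8 - 8))/9 = 2/9 + (120*0)/9 = 2/9 + (⅑)*0 = 2/9 + 0 = 2/9)
d(H, 192) + F = 2/9 - 10012 = -90106/9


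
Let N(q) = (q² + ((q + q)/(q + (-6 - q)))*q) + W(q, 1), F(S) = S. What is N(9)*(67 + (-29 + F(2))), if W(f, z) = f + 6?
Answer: 2760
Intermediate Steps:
W(f, z) = 6 + f
N(q) = 6 + q + 2*q²/3 (N(q) = (q² + ((q + q)/(q + (-6 - q)))*q) + (6 + q) = (q² + ((2*q)/(-6))*q) + (6 + q) = (q² + ((2*q)*(-⅙))*q) + (6 + q) = (q² + (-q/3)*q) + (6 + q) = (q² - q²/3) + (6 + q) = 2*q²/3 + (6 + q) = 6 + q + 2*q²/3)
N(9)*(67 + (-29 + F(2))) = (6 + 9 + (⅔)*9²)*(67 + (-29 + 2)) = (6 + 9 + (⅔)*81)*(67 - 27) = (6 + 9 + 54)*40 = 69*40 = 2760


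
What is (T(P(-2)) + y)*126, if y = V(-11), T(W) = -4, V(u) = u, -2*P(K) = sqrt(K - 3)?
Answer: -1890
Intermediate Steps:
P(K) = -sqrt(-3 + K)/2 (P(K) = -sqrt(K - 3)/2 = -sqrt(-3 + K)/2)
y = -11
(T(P(-2)) + y)*126 = (-4 - 11)*126 = -15*126 = -1890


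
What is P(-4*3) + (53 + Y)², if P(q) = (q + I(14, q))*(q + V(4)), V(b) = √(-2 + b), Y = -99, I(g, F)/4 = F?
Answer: 2836 - 60*√2 ≈ 2751.1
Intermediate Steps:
I(g, F) = 4*F
P(q) = 5*q*(q + √2) (P(q) = (q + 4*q)*(q + √(-2 + 4)) = (5*q)*(q + √2) = 5*q*(q + √2))
P(-4*3) + (53 + Y)² = 5*(-4*3)*(-4*3 + √2) + (53 - 99)² = 5*(-12)*(-12 + √2) + (-46)² = (720 - 60*√2) + 2116 = 2836 - 60*√2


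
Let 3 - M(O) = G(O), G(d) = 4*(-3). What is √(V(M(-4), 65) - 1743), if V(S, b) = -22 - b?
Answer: I*√1830 ≈ 42.779*I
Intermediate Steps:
G(d) = -12
M(O) = 15 (M(O) = 3 - 1*(-12) = 3 + 12 = 15)
√(V(M(-4), 65) - 1743) = √((-22 - 1*65) - 1743) = √((-22 - 65) - 1743) = √(-87 - 1743) = √(-1830) = I*√1830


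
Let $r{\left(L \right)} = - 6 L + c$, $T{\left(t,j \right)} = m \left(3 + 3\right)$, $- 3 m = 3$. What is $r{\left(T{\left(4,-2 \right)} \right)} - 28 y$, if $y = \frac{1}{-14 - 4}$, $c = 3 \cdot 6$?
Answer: $\frac{500}{9} \approx 55.556$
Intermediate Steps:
$m = -1$ ($m = \left(- \frac{1}{3}\right) 3 = -1$)
$T{\left(t,j \right)} = -6$ ($T{\left(t,j \right)} = - (3 + 3) = \left(-1\right) 6 = -6$)
$c = 18$
$r{\left(L \right)} = 18 - 6 L$ ($r{\left(L \right)} = - 6 L + 18 = 18 - 6 L$)
$y = - \frac{1}{18}$ ($y = \frac{1}{-18} = - \frac{1}{18} \approx -0.055556$)
$r{\left(T{\left(4,-2 \right)} \right)} - 28 y = \left(18 - -36\right) - - \frac{14}{9} = \left(18 + 36\right) + \frac{14}{9} = 54 + \frac{14}{9} = \frac{500}{9}$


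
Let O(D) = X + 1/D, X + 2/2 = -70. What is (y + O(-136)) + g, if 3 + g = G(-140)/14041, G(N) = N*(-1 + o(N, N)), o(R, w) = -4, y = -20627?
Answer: -39530051617/1909576 ≈ -20701.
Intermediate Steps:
G(N) = -5*N (G(N) = N*(-1 - 4) = N*(-5) = -5*N)
X = -71 (X = -1 - 70 = -71)
O(D) = -71 + 1/D
g = -41423/14041 (g = -3 - 5*(-140)/14041 = -3 + 700*(1/14041) = -3 + 700/14041 = -41423/14041 ≈ -2.9501)
(y + O(-136)) + g = (-20627 + (-71 + 1/(-136))) - 41423/14041 = (-20627 + (-71 - 1/136)) - 41423/14041 = (-20627 - 9657/136) - 41423/14041 = -2814929/136 - 41423/14041 = -39530051617/1909576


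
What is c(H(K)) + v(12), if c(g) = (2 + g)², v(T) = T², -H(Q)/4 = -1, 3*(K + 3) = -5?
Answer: 180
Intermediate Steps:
K = -14/3 (K = -3 + (⅓)*(-5) = -3 - 5/3 = -14/3 ≈ -4.6667)
H(Q) = 4 (H(Q) = -4*(-1) = 4)
c(H(K)) + v(12) = (2 + 4)² + 12² = 6² + 144 = 36 + 144 = 180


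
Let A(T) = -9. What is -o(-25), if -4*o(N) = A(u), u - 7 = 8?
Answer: -9/4 ≈ -2.2500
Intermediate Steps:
u = 15 (u = 7 + 8 = 15)
o(N) = 9/4 (o(N) = -¼*(-9) = 9/4)
-o(-25) = -1*9/4 = -9/4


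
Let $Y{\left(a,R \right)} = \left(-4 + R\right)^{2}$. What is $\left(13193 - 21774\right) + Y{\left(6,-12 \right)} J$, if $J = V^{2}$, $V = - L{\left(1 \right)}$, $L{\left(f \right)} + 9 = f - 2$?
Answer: $17019$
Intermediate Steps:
$L{\left(f \right)} = -11 + f$ ($L{\left(f \right)} = -9 + \left(f - 2\right) = -9 + \left(-2 + f\right) = -11 + f$)
$V = 10$ ($V = - (-11 + 1) = \left(-1\right) \left(-10\right) = 10$)
$J = 100$ ($J = 10^{2} = 100$)
$\left(13193 - 21774\right) + Y{\left(6,-12 \right)} J = \left(13193 - 21774\right) + \left(-4 - 12\right)^{2} \cdot 100 = -8581 + \left(-16\right)^{2} \cdot 100 = -8581 + 256 \cdot 100 = -8581 + 25600 = 17019$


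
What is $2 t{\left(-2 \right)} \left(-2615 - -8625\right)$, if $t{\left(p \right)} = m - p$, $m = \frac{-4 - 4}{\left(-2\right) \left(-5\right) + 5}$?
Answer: $\frac{52888}{3} \approx 17629.0$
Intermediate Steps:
$m = - \frac{8}{15}$ ($m = - \frac{8}{10 + 5} = - \frac{8}{15} \approx -0.53333$)
$t{\left(p \right)} = - \frac{8}{15} - p$
$2 t{\left(-2 \right)} \left(-2615 - -8625\right) = 2 \left(- \frac{8}{15} - -2\right) \left(-2615 - -8625\right) = 2 \left(- \frac{8}{15} + 2\right) \left(-2615 + 8625\right) = 2 \cdot \frac{22}{15} \cdot 6010 = \frac{44}{15} \cdot 6010 = \frac{52888}{3}$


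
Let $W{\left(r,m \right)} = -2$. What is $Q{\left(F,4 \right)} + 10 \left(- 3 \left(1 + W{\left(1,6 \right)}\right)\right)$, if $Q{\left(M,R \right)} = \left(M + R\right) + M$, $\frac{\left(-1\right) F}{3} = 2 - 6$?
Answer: $58$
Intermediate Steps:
$F = 12$ ($F = - 3 \left(2 - 6\right) = \left(-3\right) \left(-4\right) = 12$)
$Q{\left(M,R \right)} = R + 2 M$
$Q{\left(F,4 \right)} + 10 \left(- 3 \left(1 + W{\left(1,6 \right)}\right)\right) = \left(4 + 2 \cdot 12\right) + 10 \left(- 3 \left(1 - 2\right)\right) = \left(4 + 24\right) + 10 \left(\left(-3\right) \left(-1\right)\right) = 28 + 10 \cdot 3 = 28 + 30 = 58$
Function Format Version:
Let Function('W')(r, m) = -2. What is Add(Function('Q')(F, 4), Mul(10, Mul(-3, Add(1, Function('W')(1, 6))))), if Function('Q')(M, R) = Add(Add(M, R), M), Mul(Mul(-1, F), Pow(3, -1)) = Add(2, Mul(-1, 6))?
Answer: 58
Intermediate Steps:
F = 12 (F = Mul(-3, Add(2, Mul(-1, 6))) = Mul(-3, Add(2, -6)) = Mul(-3, -4) = 12)
Function('Q')(M, R) = Add(R, Mul(2, M))
Add(Function('Q')(F, 4), Mul(10, Mul(-3, Add(1, Function('W')(1, 6))))) = Add(Add(4, Mul(2, 12)), Mul(10, Mul(-3, Add(1, -2)))) = Add(Add(4, 24), Mul(10, Mul(-3, -1))) = Add(28, Mul(10, 3)) = Add(28, 30) = 58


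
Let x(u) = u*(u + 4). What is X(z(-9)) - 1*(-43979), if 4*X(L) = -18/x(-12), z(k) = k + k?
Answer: 2814653/64 ≈ 43979.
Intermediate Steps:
z(k) = 2*k
x(u) = u*(4 + u)
X(L) = -3/64 (X(L) = (-18*(-1/(12*(4 - 12))))/4 = (-18/((-12*(-8))))/4 = (-18/96)/4 = (-18*1/96)/4 = (¼)*(-3/16) = -3/64)
X(z(-9)) - 1*(-43979) = -3/64 - 1*(-43979) = -3/64 + 43979 = 2814653/64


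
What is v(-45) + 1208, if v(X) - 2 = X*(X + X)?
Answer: 5260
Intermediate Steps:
v(X) = 2 + 2*X² (v(X) = 2 + X*(X + X) = 2 + X*(2*X) = 2 + 2*X²)
v(-45) + 1208 = (2 + 2*(-45)²) + 1208 = (2 + 2*2025) + 1208 = (2 + 4050) + 1208 = 4052 + 1208 = 5260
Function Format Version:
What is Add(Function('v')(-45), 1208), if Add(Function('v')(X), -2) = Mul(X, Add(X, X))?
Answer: 5260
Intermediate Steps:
Function('v')(X) = Add(2, Mul(2, Pow(X, 2))) (Function('v')(X) = Add(2, Mul(X, Add(X, X))) = Add(2, Mul(X, Mul(2, X))) = Add(2, Mul(2, Pow(X, 2))))
Add(Function('v')(-45), 1208) = Add(Add(2, Mul(2, Pow(-45, 2))), 1208) = Add(Add(2, Mul(2, 2025)), 1208) = Add(Add(2, 4050), 1208) = Add(4052, 1208) = 5260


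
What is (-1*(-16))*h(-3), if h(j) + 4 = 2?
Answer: -32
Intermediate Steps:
h(j) = -2 (h(j) = -4 + 2 = -2)
(-1*(-16))*h(-3) = -1*(-16)*(-2) = 16*(-2) = -32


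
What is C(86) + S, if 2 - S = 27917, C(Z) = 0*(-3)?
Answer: -27915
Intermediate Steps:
C(Z) = 0
S = -27915 (S = 2 - 1*27917 = 2 - 27917 = -27915)
C(86) + S = 0 - 27915 = -27915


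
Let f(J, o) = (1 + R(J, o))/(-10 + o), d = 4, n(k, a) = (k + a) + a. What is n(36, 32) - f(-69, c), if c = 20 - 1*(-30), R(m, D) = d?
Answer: 799/8 ≈ 99.875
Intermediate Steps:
n(k, a) = k + 2*a (n(k, a) = (a + k) + a = k + 2*a)
R(m, D) = 4
c = 50 (c = 20 + 30 = 50)
f(J, o) = 5/(-10 + o) (f(J, o) = (1 + 4)/(-10 + o) = 5/(-10 + o))
n(36, 32) - f(-69, c) = (36 + 2*32) - 5/(-10 + 50) = (36 + 64) - 5/40 = 100 - 5/40 = 100 - 1*1/8 = 100 - 1/8 = 799/8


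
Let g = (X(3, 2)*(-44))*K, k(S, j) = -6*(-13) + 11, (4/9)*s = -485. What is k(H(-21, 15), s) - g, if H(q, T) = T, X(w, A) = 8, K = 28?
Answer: 9945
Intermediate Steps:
s = -4365/4 (s = (9/4)*(-485) = -4365/4 ≈ -1091.3)
k(S, j) = 89 (k(S, j) = 78 + 11 = 89)
g = -9856 (g = (8*(-44))*28 = -352*28 = -9856)
k(H(-21, 15), s) - g = 89 - 1*(-9856) = 89 + 9856 = 9945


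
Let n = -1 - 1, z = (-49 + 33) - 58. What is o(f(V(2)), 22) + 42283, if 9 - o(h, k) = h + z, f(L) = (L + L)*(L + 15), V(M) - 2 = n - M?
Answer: 42418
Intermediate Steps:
z = -74 (z = -16 - 58 = -74)
n = -2
V(M) = -M (V(M) = 2 + (-2 - M) = -M)
f(L) = 2*L*(15 + L) (f(L) = (2*L)*(15 + L) = 2*L*(15 + L))
o(h, k) = 83 - h (o(h, k) = 9 - (h - 74) = 9 - (-74 + h) = 9 + (74 - h) = 83 - h)
o(f(V(2)), 22) + 42283 = (83 - 2*(-1*2)*(15 - 1*2)) + 42283 = (83 - 2*(-2)*(15 - 2)) + 42283 = (83 - 2*(-2)*13) + 42283 = (83 - 1*(-52)) + 42283 = (83 + 52) + 42283 = 135 + 42283 = 42418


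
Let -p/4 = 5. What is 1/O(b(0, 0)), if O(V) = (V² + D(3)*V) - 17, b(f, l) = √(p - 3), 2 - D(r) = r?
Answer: I/(√23 - 40*I) ≈ -0.024646 + 0.0029549*I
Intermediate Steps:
p = -20 (p = -4*5 = -20)
D(r) = 2 - r
b(f, l) = I*√23 (b(f, l) = √(-20 - 3) = √(-23) = I*√23)
O(V) = -17 + V² - V (O(V) = (V² + (2 - 1*3)*V) - 17 = (V² + (2 - 3)*V) - 17 = (V² - V) - 17 = -17 + V² - V)
1/O(b(0, 0)) = 1/(-17 + (I*√23)² - I*√23) = 1/(-17 - 23 - I*√23) = 1/(-40 - I*√23)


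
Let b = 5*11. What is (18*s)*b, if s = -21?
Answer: -20790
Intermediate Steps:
b = 55
(18*s)*b = (18*(-21))*55 = -378*55 = -20790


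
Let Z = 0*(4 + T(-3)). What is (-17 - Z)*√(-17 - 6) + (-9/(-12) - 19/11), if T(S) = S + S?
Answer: -43/44 - 17*I*√23 ≈ -0.97727 - 81.529*I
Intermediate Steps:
T(S) = 2*S
Z = 0 (Z = 0*(4 + 2*(-3)) = 0*(4 - 6) = 0*(-2) = 0)
(-17 - Z)*√(-17 - 6) + (-9/(-12) - 19/11) = (-17 - 1*0)*√(-17 - 6) + (-9/(-12) - 19/11) = (-17 + 0)*√(-23) + (-9*(-1/12) - 19*1/11) = -17*I*√23 + (¾ - 19/11) = -17*I*√23 - 43/44 = -43/44 - 17*I*√23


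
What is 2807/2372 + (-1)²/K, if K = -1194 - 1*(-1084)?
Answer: 153199/130460 ≈ 1.1743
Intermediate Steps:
K = -110 (K = -1194 + 1084 = -110)
2807/2372 + (-1)²/K = 2807/2372 + (-1)²/(-110) = 2807*(1/2372) + 1*(-1/110) = 2807/2372 - 1/110 = 153199/130460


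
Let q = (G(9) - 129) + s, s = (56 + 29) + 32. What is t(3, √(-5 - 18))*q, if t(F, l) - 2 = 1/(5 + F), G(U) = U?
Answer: -51/8 ≈ -6.3750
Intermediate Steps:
s = 117 (s = 85 + 32 = 117)
t(F, l) = 2 + 1/(5 + F)
q = -3 (q = (9 - 129) + 117 = -120 + 117 = -3)
t(3, √(-5 - 18))*q = ((11 + 2*3)/(5 + 3))*(-3) = ((11 + 6)/8)*(-3) = ((⅛)*17)*(-3) = (17/8)*(-3) = -51/8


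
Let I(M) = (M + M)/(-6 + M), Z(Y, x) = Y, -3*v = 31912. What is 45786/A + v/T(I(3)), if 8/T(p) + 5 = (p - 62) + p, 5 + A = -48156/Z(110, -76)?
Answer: 6889677617/73059 ≈ 94303.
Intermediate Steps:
v = -31912/3 (v = -⅓*31912 = -31912/3 ≈ -10637.)
I(M) = 2*M/(-6 + M) (I(M) = (2*M)/(-6 + M) = 2*M/(-6 + M))
A = -24353/55 (A = -5 - 48156/110 = -5 - 48156*1/110 = -5 - 24078/55 = -24353/55 ≈ -442.78)
T(p) = 8/(-67 + 2*p) (T(p) = 8/(-5 + ((p - 62) + p)) = 8/(-5 + ((-62 + p) + p)) = 8/(-5 + (-62 + 2*p)) = 8/(-67 + 2*p))
45786/A + v/T(I(3)) = 45786/(-24353/55) - (-267263/3 + 15956/(-6 + 3)) = 45786*(-55/24353) - 31912/(3*(8/(-67 + 2*(2*3/(-3))))) = -2518230/24353 - 31912/(3*(8/(-67 + 2*(2*3*(-⅓))))) = -2518230/24353 - 31912/(3*(8/(-67 + 2*(-2)))) = -2518230/24353 - 31912/(3*(8/(-67 - 4))) = -2518230/24353 - 31912/(3*(8/(-71))) = -2518230/24353 - 31912/(3*(8*(-1/71))) = -2518230/24353 - 31912/(3*(-8/71)) = -2518230/24353 - 31912/3*(-71/8) = -2518230/24353 + 283219/3 = 6889677617/73059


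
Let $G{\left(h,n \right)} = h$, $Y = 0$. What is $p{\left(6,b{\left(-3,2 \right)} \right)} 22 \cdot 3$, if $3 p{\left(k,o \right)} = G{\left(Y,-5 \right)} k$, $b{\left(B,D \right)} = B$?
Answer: $0$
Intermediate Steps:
$p{\left(k,o \right)} = 0$ ($p{\left(k,o \right)} = \frac{0 k}{3} = \frac{1}{3} \cdot 0 = 0$)
$p{\left(6,b{\left(-3,2 \right)} \right)} 22 \cdot 3 = 0 \cdot 22 \cdot 3 = 0 \cdot 3 = 0$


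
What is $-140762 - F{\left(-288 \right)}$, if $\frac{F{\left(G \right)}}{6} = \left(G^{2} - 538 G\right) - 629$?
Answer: $-1564316$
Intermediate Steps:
$F{\left(G \right)} = -3774 - 3228 G + 6 G^{2}$ ($F{\left(G \right)} = 6 \left(\left(G^{2} - 538 G\right) - 629\right) = 6 \left(-629 + G^{2} - 538 G\right) = -3774 - 3228 G + 6 G^{2}$)
$-140762 - F{\left(-288 \right)} = -140762 - \left(-3774 - -929664 + 6 \left(-288\right)^{2}\right) = -140762 - \left(-3774 + 929664 + 6 \cdot 82944\right) = -140762 - \left(-3774 + 929664 + 497664\right) = -140762 - 1423554 = -1564316$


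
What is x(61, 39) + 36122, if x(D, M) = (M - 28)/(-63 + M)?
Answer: 866917/24 ≈ 36122.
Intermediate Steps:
x(D, M) = (-28 + M)/(-63 + M)
x(61, 39) + 36122 = (-28 + 39)/(-63 + 39) + 36122 = 11/(-24) + 36122 = -1/24*11 + 36122 = -11/24 + 36122 = 866917/24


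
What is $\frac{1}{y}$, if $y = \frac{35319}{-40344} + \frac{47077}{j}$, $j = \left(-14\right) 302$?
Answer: $- \frac{14214536}{170716935} \approx -0.083264$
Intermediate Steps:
$j = -4228$
$y = - \frac{170716935}{14214536}$ ($y = \frac{35319}{-40344} + \frac{47077}{-4228} = 35319 \left(- \frac{1}{40344}\right) + 47077 \left(- \frac{1}{4228}\right) = - \frac{11773}{13448} - \frac{47077}{4228} = - \frac{170716935}{14214536} \approx -12.01$)
$\frac{1}{y} = \frac{1}{- \frac{170716935}{14214536}} = - \frac{14214536}{170716935}$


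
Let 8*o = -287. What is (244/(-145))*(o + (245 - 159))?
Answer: -24461/290 ≈ -84.348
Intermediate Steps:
o = -287/8 (o = (⅛)*(-287) = -287/8 ≈ -35.875)
(244/(-145))*(o + (245 - 159)) = (244/(-145))*(-287/8 + (245 - 159)) = (244*(-1/145))*(-287/8 + 86) = -244/145*401/8 = -24461/290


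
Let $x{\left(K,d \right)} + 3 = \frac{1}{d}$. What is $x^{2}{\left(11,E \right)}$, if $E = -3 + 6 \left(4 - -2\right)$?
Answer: $\frac{9604}{1089} \approx 8.8191$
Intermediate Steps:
$E = 33$ ($E = -3 + 6 \left(4 + 2\right) = -3 + 6 \cdot 6 = -3 + 36 = 33$)
$x{\left(K,d \right)} = -3 + \frac{1}{d}$
$x^{2}{\left(11,E \right)} = \left(-3 + \frac{1}{33}\right)^{2} = \left(- \frac{98}{33}\right)^{2} = \frac{9604}{1089}$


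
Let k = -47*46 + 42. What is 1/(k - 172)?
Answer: -1/2292 ≈ -0.00043630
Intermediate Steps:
k = -2120 (k = -2162 + 42 = -2120)
1/(k - 172) = 1/(-2120 - 172) = 1/(-2292) = -1/2292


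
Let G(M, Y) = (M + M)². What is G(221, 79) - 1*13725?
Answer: 181639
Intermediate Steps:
G(M, Y) = 4*M² (G(M, Y) = (2*M)² = 4*M²)
G(221, 79) - 1*13725 = 4*221² - 1*13725 = 4*48841 - 13725 = 195364 - 13725 = 181639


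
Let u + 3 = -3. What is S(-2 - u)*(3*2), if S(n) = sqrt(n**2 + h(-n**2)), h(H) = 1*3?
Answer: 6*sqrt(19) ≈ 26.153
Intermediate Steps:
u = -6 (u = -3 - 3 = -6)
h(H) = 3
S(n) = sqrt(3 + n**2) (S(n) = sqrt(n**2 + 3) = sqrt(3 + n**2))
S(-2 - u)*(3*2) = sqrt(3 + (-2 - 1*(-6))**2)*(3*2) = sqrt(3 + (-2 + 6)**2)*6 = sqrt(3 + 4**2)*6 = sqrt(3 + 16)*6 = sqrt(19)*6 = 6*sqrt(19)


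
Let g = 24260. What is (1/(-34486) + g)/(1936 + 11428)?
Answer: 836630359/460870904 ≈ 1.8153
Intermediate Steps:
(1/(-34486) + g)/(1936 + 11428) = (1/(-34486) + 24260)/(1936 + 11428) = (-1/34486 + 24260)/13364 = (836630359/34486)*(1/13364) = 836630359/460870904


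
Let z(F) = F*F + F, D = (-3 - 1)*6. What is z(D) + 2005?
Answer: 2557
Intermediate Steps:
D = -24 (D = -4*6 = -24)
z(F) = F + F² (z(F) = F² + F = F + F²)
z(D) + 2005 = -24*(1 - 24) + 2005 = -24*(-23) + 2005 = 552 + 2005 = 2557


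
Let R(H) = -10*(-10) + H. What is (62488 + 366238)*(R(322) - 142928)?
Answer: -61096027356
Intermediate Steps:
R(H) = 100 + H
(62488 + 366238)*(R(322) - 142928) = (62488 + 366238)*((100 + 322) - 142928) = 428726*(422 - 142928) = 428726*(-142506) = -61096027356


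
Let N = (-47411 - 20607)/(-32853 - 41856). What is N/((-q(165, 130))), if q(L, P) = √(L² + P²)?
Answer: -68018*√1765/659306925 ≈ -0.0043342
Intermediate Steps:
N = 68018/74709 (N = -68018/(-74709) = -68018*(-1/74709) = 68018/74709 ≈ 0.91044)
N/((-q(165, 130))) = 68018/(74709*((-√(165² + 130²)))) = 68018/(74709*((-√(27225 + 16900)))) = 68018/(74709*((-√44125))) = 68018/(74709*((-5*√1765))) = 68018*(-√1765/8825)/74709 = -68018*√1765/659306925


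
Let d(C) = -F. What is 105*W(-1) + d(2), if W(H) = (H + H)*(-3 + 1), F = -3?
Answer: 423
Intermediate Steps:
W(H) = -4*H (W(H) = (2*H)*(-2) = -4*H)
d(C) = 3 (d(C) = -1*(-3) = 3)
105*W(-1) + d(2) = 105*(-4*(-1)) + 3 = 105*4 + 3 = 420 + 3 = 423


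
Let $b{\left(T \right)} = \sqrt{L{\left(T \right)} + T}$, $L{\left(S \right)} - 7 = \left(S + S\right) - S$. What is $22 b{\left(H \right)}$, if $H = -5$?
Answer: $22 i \sqrt{3} \approx 38.105 i$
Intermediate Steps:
$L{\left(S \right)} = 7 + S$ ($L{\left(S \right)} = 7 + \left(\left(S + S\right) - S\right) = 7 + \left(2 S - S\right) = 7 + S$)
$b{\left(T \right)} = \sqrt{7 + 2 T}$ ($b{\left(T \right)} = \sqrt{\left(7 + T\right) + T} = \sqrt{7 + 2 T}$)
$22 b{\left(H \right)} = 22 \sqrt{7 + 2 \left(-5\right)} = 22 \sqrt{7 - 10} = 22 \sqrt{-3} = 22 i \sqrt{3}$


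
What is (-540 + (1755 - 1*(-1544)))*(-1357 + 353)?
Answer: -2770036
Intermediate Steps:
(-540 + (1755 - 1*(-1544)))*(-1357 + 353) = (-540 + (1755 + 1544))*(-1004) = (-540 + 3299)*(-1004) = 2759*(-1004) = -2770036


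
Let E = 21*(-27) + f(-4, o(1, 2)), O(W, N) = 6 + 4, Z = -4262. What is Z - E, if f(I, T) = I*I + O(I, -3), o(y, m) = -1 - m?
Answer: -3721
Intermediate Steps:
O(W, N) = 10
f(I, T) = 10 + I**2 (f(I, T) = I*I + 10 = I**2 + 10 = 10 + I**2)
E = -541 (E = 21*(-27) + (10 + (-4)**2) = -567 + (10 + 16) = -567 + 26 = -541)
Z - E = -4262 - 1*(-541) = -4262 + 541 = -3721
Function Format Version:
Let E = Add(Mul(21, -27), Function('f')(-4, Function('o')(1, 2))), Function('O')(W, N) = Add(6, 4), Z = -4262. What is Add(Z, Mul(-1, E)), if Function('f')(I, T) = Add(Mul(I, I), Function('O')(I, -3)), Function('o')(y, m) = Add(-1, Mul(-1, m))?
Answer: -3721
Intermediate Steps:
Function('O')(W, N) = 10
Function('f')(I, T) = Add(10, Pow(I, 2)) (Function('f')(I, T) = Add(Mul(I, I), 10) = Add(Pow(I, 2), 10) = Add(10, Pow(I, 2)))
E = -541 (E = Add(Mul(21, -27), Add(10, Pow(-4, 2))) = Add(-567, Add(10, 16)) = Add(-567, 26) = -541)
Add(Z, Mul(-1, E)) = Add(-4262, Mul(-1, -541)) = Add(-4262, 541) = -3721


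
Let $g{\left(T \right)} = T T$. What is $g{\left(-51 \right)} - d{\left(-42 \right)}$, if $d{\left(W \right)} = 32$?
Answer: $2569$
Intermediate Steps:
$g{\left(T \right)} = T^{2}$
$g{\left(-51 \right)} - d{\left(-42 \right)} = \left(-51\right)^{2} - 32 = 2601 - 32 = 2569$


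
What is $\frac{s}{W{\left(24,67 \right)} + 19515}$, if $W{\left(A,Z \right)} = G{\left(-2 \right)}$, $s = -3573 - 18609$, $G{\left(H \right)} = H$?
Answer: $- \frac{22182}{19513} \approx -1.1368$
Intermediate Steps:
$s = -22182$
$W{\left(A,Z \right)} = -2$
$\frac{s}{W{\left(24,67 \right)} + 19515} = - \frac{22182}{-2 + 19515} = - \frac{22182}{19513}$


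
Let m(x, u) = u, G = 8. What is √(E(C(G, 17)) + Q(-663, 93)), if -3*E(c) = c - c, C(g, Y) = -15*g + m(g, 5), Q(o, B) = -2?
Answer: I*√2 ≈ 1.4142*I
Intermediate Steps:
C(g, Y) = 5 - 15*g (C(g, Y) = -15*g + 5 = 5 - 15*g)
E(c) = 0 (E(c) = -(c - c)/3 = -⅓*0 = 0)
√(E(C(G, 17)) + Q(-663, 93)) = √(0 - 2) = √(-2) = I*√2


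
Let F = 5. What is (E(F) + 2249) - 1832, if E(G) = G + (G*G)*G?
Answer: 547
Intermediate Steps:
E(G) = G + G³ (E(G) = G + G²*G = G + G³)
(E(F) + 2249) - 1832 = ((5 + 5³) + 2249) - 1832 = ((5 + 125) + 2249) - 1832 = (130 + 2249) - 1832 = 2379 - 1832 = 547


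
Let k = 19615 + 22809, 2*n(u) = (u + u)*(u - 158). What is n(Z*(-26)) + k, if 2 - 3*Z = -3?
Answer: 460336/9 ≈ 51148.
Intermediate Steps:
Z = 5/3 (Z = ⅔ - ⅓*(-3) = ⅔ + 1 = 5/3 ≈ 1.6667)
n(u) = u*(-158 + u) (n(u) = ((u + u)*(u - 158))/2 = ((2*u)*(-158 + u))/2 = (2*u*(-158 + u))/2 = u*(-158 + u))
k = 42424
n(Z*(-26)) + k = ((5/3)*(-26))*(-158 + (5/3)*(-26)) + 42424 = -130*(-158 - 130/3)/3 + 42424 = -130/3*(-604/3) + 42424 = 78520/9 + 42424 = 460336/9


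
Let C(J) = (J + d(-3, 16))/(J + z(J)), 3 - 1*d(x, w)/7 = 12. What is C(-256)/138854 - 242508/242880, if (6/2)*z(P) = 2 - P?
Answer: -23851531303/23888442160 ≈ -0.99846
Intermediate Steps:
z(P) = 2/3 - P/3 (z(P) = (2 - P)/3 = 2/3 - P/3)
d(x, w) = -63 (d(x, w) = 21 - 7*12 = 21 - 84 = -63)
C(J) = (-63 + J)/(2/3 + 2*J/3) (C(J) = (J - 63)/(J + (2/3 - J/3)) = (-63 + J)/(2/3 + 2*J/3))
C(-256)/138854 - 242508/242880 = (3*(-63 - 256)/(2*(1 - 256)))/138854 - 242508/242880 = ((3/2)*(-319)/(-255))*(1/138854) - 242508*1/242880 = ((3/2)*(-1/255)*(-319))*(1/138854) - 20209/20240 = (319/170)*(1/138854) - 20209/20240 = 319/23605180 - 20209/20240 = -23851531303/23888442160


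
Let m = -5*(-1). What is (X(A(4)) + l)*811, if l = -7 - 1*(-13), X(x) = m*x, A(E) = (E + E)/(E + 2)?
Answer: 30818/3 ≈ 10273.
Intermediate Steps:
m = 5
A(E) = 2*E/(2 + E) (A(E) = (2*E)/(2 + E) = 2*E/(2 + E))
X(x) = 5*x
l = 6 (l = -7 + 13 = 6)
(X(A(4)) + l)*811 = (5*(2*4/(2 + 4)) + 6)*811 = (5*(2*4/6) + 6)*811 = (5*(2*4*(⅙)) + 6)*811 = (5*(4/3) + 6)*811 = (20/3 + 6)*811 = (38/3)*811 = 30818/3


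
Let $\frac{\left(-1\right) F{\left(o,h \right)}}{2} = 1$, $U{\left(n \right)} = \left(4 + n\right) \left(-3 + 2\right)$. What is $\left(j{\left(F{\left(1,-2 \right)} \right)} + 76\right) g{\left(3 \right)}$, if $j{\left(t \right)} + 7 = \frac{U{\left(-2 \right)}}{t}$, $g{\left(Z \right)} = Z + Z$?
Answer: $420$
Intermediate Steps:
$U{\left(n \right)} = -4 - n$ ($U{\left(n \right)} = \left(4 + n\right) \left(-1\right) = -4 - n$)
$g{\left(Z \right)} = 2 Z$
$F{\left(o,h \right)} = -2$ ($F{\left(o,h \right)} = \left(-2\right) 1 = -2$)
$j{\left(t \right)} = -7 - \frac{2}{t}$ ($j{\left(t \right)} = -7 + \frac{-4 - -2}{t} = -7 + \frac{-4 + 2}{t} = -7 - \frac{2}{t}$)
$\left(j{\left(F{\left(1,-2 \right)} \right)} + 76\right) g{\left(3 \right)} = \left(\left(-7 - \frac{2}{-2}\right) + 76\right) 2 \cdot 3 = \left(\left(-7 - -1\right) + 76\right) 6 = \left(\left(-7 + 1\right) + 76\right) 6 = \left(-6 + 76\right) 6 = 70 \cdot 6 = 420$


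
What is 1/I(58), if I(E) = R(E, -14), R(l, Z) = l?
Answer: 1/58 ≈ 0.017241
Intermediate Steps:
I(E) = E
1/I(58) = 1/58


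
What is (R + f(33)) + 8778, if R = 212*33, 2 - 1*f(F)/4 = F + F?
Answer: 15518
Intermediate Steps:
f(F) = 8 - 8*F (f(F) = 8 - 4*(F + F) = 8 - 8*F)
R = 6996
(R + f(33)) + 8778 = (6996 + (8 - 8*33)) + 8778 = (6996 + (8 - 264)) + 8778 = (6996 - 256) + 8778 = 6740 + 8778 = 15518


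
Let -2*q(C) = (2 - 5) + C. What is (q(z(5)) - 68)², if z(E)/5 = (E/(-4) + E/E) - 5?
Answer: 182329/64 ≈ 2848.9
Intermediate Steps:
z(E) = -20 - 5*E/4 (z(E) = 5*((E/(-4) + E/E) - 5) = 5*((E*(-¼) + 1) - 5) = 5*((-E/4 + 1) - 5) = 5*((1 - E/4) - 5) = 5*(-4 - E/4) = -20 - 5*E/4)
q(C) = 3/2 - C/2 (q(C) = -((2 - 5) + C)/2 = -(-3 + C)/2 = 3/2 - C/2)
(q(z(5)) - 68)² = ((3/2 - (-20 - 5/4*5)/2) - 68)² = ((3/2 - (-20 - 25/4)/2) - 68)² = ((3/2 - ½*(-105/4)) - 68)² = ((3/2 + 105/8) - 68)² = (117/8 - 68)² = (-427/8)² = 182329/64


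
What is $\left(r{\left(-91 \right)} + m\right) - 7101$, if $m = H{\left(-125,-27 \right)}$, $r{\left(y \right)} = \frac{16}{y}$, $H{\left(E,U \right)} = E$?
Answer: $- \frac{657582}{91} \approx -7226.2$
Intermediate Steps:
$m = -125$
$\left(r{\left(-91 \right)} + m\right) - 7101 = \left(\frac{16}{-91} - 125\right) - 7101 = \left(16 \left(- \frac{1}{91}\right) - 125\right) - 7101 = \left(- \frac{16}{91} - 125\right) - 7101 = - \frac{11391}{91} - 7101 = - \frac{657582}{91}$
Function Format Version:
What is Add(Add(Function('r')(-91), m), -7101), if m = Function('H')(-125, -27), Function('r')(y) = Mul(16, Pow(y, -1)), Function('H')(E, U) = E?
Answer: Rational(-657582, 91) ≈ -7226.2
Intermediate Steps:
m = -125
Add(Add(Function('r')(-91), m), -7101) = Add(Add(Mul(16, Pow(-91, -1)), -125), -7101) = Add(Add(Mul(16, Rational(-1, 91)), -125), -7101) = Add(Add(Rational(-16, 91), -125), -7101) = Add(Rational(-11391, 91), -7101) = Rational(-657582, 91)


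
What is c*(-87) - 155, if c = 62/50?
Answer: -6572/25 ≈ -262.88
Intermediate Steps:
c = 31/25 (c = 62*(1/50) = 31/25 ≈ 1.2400)
c*(-87) - 155 = (31/25)*(-87) - 155 = -2697/25 - 155 = -6572/25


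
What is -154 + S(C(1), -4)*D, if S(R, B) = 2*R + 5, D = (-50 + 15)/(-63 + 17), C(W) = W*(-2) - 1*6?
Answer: -7469/46 ≈ -162.37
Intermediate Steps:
C(W) = -6 - 2*W (C(W) = -2*W - 6 = -6 - 2*W)
D = 35/46 (D = -35/(-46) = -35*(-1/46) = 35/46 ≈ 0.76087)
S(R, B) = 5 + 2*R
-154 + S(C(1), -4)*D = -154 + (5 + 2*(-6 - 2*1))*(35/46) = -154 + (5 + 2*(-6 - 2))*(35/46) = -154 + (5 + 2*(-8))*(35/46) = -154 + (5 - 16)*(35/46) = -154 - 11*35/46 = -154 - 385/46 = -7469/46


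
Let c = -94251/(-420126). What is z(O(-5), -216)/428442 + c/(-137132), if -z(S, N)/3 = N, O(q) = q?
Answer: 295973496719/195902447588344 ≈ 0.0015108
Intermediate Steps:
z(S, N) = -3*N
c = 31417/140042 (c = -94251*(-1/420126) = 31417/140042 ≈ 0.22434)
z(O(-5), -216)/428442 + c/(-137132) = -3*(-216)/428442 + (31417/140042)/(-137132) = 648*(1/428442) + (31417/140042)*(-1/137132) = 108/71407 - 31417/19204239544 = 295973496719/195902447588344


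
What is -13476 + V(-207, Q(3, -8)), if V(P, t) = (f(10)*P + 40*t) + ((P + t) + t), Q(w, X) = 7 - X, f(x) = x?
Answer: -15123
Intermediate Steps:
V(P, t) = 11*P + 42*t (V(P, t) = (10*P + 40*t) + ((P + t) + t) = (10*P + 40*t) + (P + 2*t) = 11*P + 42*t)
-13476 + V(-207, Q(3, -8)) = -13476 + (11*(-207) + 42*(7 - 1*(-8))) = -13476 + (-2277 + 42*(7 + 8)) = -13476 + (-2277 + 42*15) = -13476 + (-2277 + 630) = -13476 - 1647 = -15123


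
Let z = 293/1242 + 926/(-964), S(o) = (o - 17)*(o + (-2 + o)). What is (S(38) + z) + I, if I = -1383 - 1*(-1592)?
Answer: 263743888/149661 ≈ 1762.3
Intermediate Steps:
S(o) = (-17 + o)*(-2 + 2*o)
z = -108455/149661 (z = 293*(1/1242) + 926*(-1/964) = 293/1242 - 463/482 = -108455/149661 ≈ -0.72467)
I = 209 (I = -1383 + 1592 = 209)
(S(38) + z) + I = ((34 - 36*38 + 2*38**2) - 108455/149661) + 209 = ((34 - 1368 + 2*1444) - 108455/149661) + 209 = ((34 - 1368 + 2888) - 108455/149661) + 209 = (1554 - 108455/149661) + 209 = 232464739/149661 + 209 = 263743888/149661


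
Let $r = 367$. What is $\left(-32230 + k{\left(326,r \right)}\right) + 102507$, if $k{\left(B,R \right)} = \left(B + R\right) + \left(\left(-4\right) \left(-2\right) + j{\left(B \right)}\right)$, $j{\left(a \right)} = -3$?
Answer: $70975$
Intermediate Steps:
$k{\left(B,R \right)} = 5 + B + R$ ($k{\left(B,R \right)} = \left(B + R\right) - -5 = \left(B + R\right) + \left(8 - 3\right) = \left(B + R\right) + 5 = 5 + B + R$)
$\left(-32230 + k{\left(326,r \right)}\right) + 102507 = \left(-32230 + \left(5 + 326 + 367\right)\right) + 102507 = \left(-32230 + 698\right) + 102507 = -31532 + 102507 = 70975$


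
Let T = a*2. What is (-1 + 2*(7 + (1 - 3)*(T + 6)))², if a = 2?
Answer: 729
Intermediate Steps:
T = 4 (T = 2*2 = 4)
(-1 + 2*(7 + (1 - 3)*(T + 6)))² = (-1 + 2*(7 + (1 - 3)*(4 + 6)))² = (-1 + 2*(7 - 2*10))² = (-1 + 2*(7 - 20))² = (-1 + 2*(-13))² = (-1 - 26)² = (-27)² = 729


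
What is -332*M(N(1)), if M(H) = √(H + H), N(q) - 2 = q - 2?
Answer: -332*√2 ≈ -469.52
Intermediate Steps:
N(q) = q (N(q) = 2 + (q - 2) = 2 + (-2 + q) = q)
M(H) = √2*√H (M(H) = √(2*H) = √2*√H)
-332*M(N(1)) = -332*√2*√1 = -332*√2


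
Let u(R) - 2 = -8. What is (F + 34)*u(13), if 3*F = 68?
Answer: -340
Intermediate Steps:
F = 68/3 (F = (⅓)*68 = 68/3 ≈ 22.667)
u(R) = -6 (u(R) = 2 - 8 = -6)
(F + 34)*u(13) = (68/3 + 34)*(-6) = (170/3)*(-6) = -340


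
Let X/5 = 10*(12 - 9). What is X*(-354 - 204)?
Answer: -83700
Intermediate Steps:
X = 150 (X = 5*(10*(12 - 9)) = 5*(10*3) = 5*30 = 150)
X*(-354 - 204) = 150*(-354 - 204) = 150*(-558) = -83700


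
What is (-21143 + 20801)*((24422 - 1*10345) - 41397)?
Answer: 9343440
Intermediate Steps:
(-21143 + 20801)*((24422 - 1*10345) - 41397) = -342*((24422 - 10345) - 41397) = -342*(14077 - 41397) = -342*(-27320) = 9343440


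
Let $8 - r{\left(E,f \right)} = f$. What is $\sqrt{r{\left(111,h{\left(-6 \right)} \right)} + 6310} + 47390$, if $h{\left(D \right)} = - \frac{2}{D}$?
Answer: $47390 + \frac{\sqrt{56859}}{3} \approx 47470.0$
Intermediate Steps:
$r{\left(E,f \right)} = 8 - f$
$\sqrt{r{\left(111,h{\left(-6 \right)} \right)} + 6310} + 47390 = \sqrt{\left(8 - - \frac{2}{-6}\right) + 6310} + 47390 = \sqrt{\left(8 - \left(-2\right) \left(- \frac{1}{6}\right)\right) + 6310} + 47390 = \sqrt{\left(8 - \frac{1}{3}\right) + 6310} + 47390 = \sqrt{\frac{23}{3} + 6310} + 47390 = \sqrt{\frac{18953}{3}} + 47390 = \frac{\sqrt{56859}}{3} + 47390 = 47390 + \frac{\sqrt{56859}}{3}$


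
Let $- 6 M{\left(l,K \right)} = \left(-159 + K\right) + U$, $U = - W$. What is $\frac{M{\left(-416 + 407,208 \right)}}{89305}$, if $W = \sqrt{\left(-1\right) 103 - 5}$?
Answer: $- \frac{49}{535830} + \frac{i \sqrt{3}}{89305} \approx -9.1447 \cdot 10^{-5} + 1.9395 \cdot 10^{-5} i$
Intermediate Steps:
$W = 6 i \sqrt{3}$ ($W = \sqrt{-103 - 5} = \sqrt{-108} = 6 i \sqrt{3} \approx 10.392 i$)
$U = - 6 i \sqrt{3} \approx - 10.392 i$
$M{\left(l,K \right)} = \frac{53}{2} - \frac{K}{6} + i \sqrt{3}$ ($M{\left(l,K \right)} = - \frac{\left(-159 + K\right) - 6 i \sqrt{3}}{6} = - \frac{-159 + K - 6 i \sqrt{3}}{6} = \frac{53}{2} - \frac{K}{6} + i \sqrt{3}$)
$\frac{M{\left(-416 + 407,208 \right)}}{89305} = \frac{\frac{53}{2} - \frac{104}{3} + i \sqrt{3}}{89305} = \left(\frac{53}{2} - \frac{104}{3} + i \sqrt{3}\right) \frac{1}{89305} = \left(- \frac{49}{6} + i \sqrt{3}\right) \frac{1}{89305} = - \frac{49}{535830} + \frac{i \sqrt{3}}{89305}$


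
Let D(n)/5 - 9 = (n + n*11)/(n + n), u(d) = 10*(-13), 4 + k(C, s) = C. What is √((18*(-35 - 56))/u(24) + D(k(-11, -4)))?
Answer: √2190/5 ≈ 9.3595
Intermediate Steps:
k(C, s) = -4 + C
u(d) = -130
D(n) = 75 (D(n) = 45 + 5*((n + n*11)/(n + n)) = 45 + 5*((n + 11*n)/((2*n))) = 45 + 5*((12*n)*(1/(2*n))) = 45 + 5*6 = 45 + 30 = 75)
√((18*(-35 - 56))/u(24) + D(k(-11, -4))) = √((18*(-35 - 56))/(-130) + 75) = √((18*(-91))*(-1/130) + 75) = √(-1638*(-1/130) + 75) = √(63/5 + 75) = √(438/5) = √2190/5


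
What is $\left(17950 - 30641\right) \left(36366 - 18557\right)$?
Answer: $-226014019$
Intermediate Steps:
$\left(17950 - 30641\right) \left(36366 - 18557\right) = - 12691 \left(36366 + \left(-21193 + 2636\right)\right) = - 12691 \left(36366 - 18557\right) = \left(-12691\right) 17809 = -226014019$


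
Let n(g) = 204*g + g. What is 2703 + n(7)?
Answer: 4138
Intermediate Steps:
n(g) = 205*g
2703 + n(7) = 2703 + 205*7 = 2703 + 1435 = 4138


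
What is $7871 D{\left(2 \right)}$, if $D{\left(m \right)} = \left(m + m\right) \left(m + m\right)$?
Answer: $125936$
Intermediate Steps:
$D{\left(m \right)} = 4 m^{2}$ ($D{\left(m \right)} = 2 m 2 m = 4 m^{2}$)
$7871 D{\left(2 \right)} = 7871 \cdot 4 \cdot 2^{2} = 7871 \cdot 4 \cdot 4 = 7871 \cdot 16 = 125936$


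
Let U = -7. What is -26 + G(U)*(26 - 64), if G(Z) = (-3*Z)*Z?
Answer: 5560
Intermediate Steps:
G(Z) = -3*Z**2
-26 + G(U)*(26 - 64) = -26 + (-3*(-7)**2)*(26 - 64) = -26 - 3*49*(-38) = -26 - 147*(-38) = -26 + 5586 = 5560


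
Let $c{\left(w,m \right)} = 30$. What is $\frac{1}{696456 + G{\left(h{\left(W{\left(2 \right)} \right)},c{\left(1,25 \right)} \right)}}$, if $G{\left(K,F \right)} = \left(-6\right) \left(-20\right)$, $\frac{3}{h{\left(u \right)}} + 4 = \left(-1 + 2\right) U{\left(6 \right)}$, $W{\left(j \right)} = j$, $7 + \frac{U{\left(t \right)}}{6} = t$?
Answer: $\frac{1}{696576} \approx 1.4356 \cdot 10^{-6}$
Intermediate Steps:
$U{\left(t \right)} = -42 + 6 t$
$h{\left(u \right)} = - \frac{3}{10}$ ($h{\left(u \right)} = \frac{3}{-4 + \left(-1 + 2\right) \left(-42 + 6 \cdot 6\right)} = \frac{3}{-4 + 1 \left(-42 + 36\right)} = \frac{3}{-4 + 1 \left(-6\right)} = \frac{3}{-4 - 6} = \frac{3}{-10} = 3 \left(- \frac{1}{10}\right) = - \frac{3}{10}$)
$G{\left(K,F \right)} = 120$
$\frac{1}{696456 + G{\left(h{\left(W{\left(2 \right)} \right)},c{\left(1,25 \right)} \right)}} = \frac{1}{696456 + 120} = \frac{1}{696576}$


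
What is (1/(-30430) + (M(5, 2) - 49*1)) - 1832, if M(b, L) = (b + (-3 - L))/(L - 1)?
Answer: -57238831/30430 ≈ -1881.0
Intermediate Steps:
M(b, L) = (-3 + b - L)/(-1 + L)
(1/(-30430) + (M(5, 2) - 49*1)) - 1832 = (1/(-30430) + ((-3 + 5 - 1*2)/(-1 + 2) - 49*1)) - 1832 = (-1/30430 + ((-3 + 5 - 2)/1 - 49)) - 1832 = (-1/30430 + (1*0 - 49)) - 1832 = (-1/30430 + (0 - 49)) - 1832 = (-1/30430 - 49) - 1832 = -1491071/30430 - 1832 = -57238831/30430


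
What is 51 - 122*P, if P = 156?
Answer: -18981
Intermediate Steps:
51 - 122*P = 51 - 122*156 = 51 - 19032 = -18981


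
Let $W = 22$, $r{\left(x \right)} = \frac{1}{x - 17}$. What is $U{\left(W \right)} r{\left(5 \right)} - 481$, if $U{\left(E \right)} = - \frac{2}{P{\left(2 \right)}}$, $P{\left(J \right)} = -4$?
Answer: $- \frac{11545}{24} \approx -481.04$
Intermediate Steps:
$r{\left(x \right)} = \frac{1}{-17 + x}$
$U{\left(E \right)} = \frac{1}{2}$ ($U{\left(E \right)} = - \frac{2}{-4} = \left(-2\right) \left(- \frac{1}{4}\right) = \frac{1}{2}$)
$U{\left(W \right)} r{\left(5 \right)} - 481 = \frac{1}{2 \left(-17 + 5\right)} - 481 = \frac{1}{2 \left(-12\right)} - 481 = \frac{1}{2} \left(- \frac{1}{12}\right) - 481 = - \frac{1}{24} - 481 = - \frac{11545}{24}$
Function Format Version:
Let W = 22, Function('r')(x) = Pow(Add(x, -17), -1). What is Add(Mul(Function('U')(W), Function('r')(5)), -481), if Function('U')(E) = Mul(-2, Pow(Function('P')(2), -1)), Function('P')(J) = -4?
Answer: Rational(-11545, 24) ≈ -481.04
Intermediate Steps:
Function('r')(x) = Pow(Add(-17, x), -1)
Function('U')(E) = Rational(1, 2) (Function('U')(E) = Mul(-2, Pow(-4, -1)) = Mul(-2, Rational(-1, 4)) = Rational(1, 2))
Add(Mul(Function('U')(W), Function('r')(5)), -481) = Add(Mul(Rational(1, 2), Pow(Add(-17, 5), -1)), -481) = Add(Mul(Rational(1, 2), Pow(-12, -1)), -481) = Add(Mul(Rational(1, 2), Rational(-1, 12)), -481) = Add(Rational(-1, 24), -481) = Rational(-11545, 24)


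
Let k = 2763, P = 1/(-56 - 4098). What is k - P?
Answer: 11477503/4154 ≈ 2763.0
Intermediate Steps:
P = -1/4154 (P = 1/(-4154) = -1/4154 ≈ -0.00024073)
k - P = 2763 - 1*(-1/4154) = 2763 + 1/4154 = 11477503/4154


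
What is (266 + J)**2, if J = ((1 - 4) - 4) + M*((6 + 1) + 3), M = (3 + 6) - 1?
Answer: 114921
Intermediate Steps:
M = 8 (M = 9 - 1 = 8)
J = 73 (J = ((1 - 4) - 4) + 8*((6 + 1) + 3) = (-3 - 4) + 8*(7 + 3) = -7 + 8*10 = -7 + 80 = 73)
(266 + J)**2 = (266 + 73)**2 = 339**2 = 114921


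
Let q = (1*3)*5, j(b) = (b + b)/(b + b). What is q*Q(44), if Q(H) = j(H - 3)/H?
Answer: 15/44 ≈ 0.34091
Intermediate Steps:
j(b) = 1 (j(b) = (2*b)/((2*b)) = (2*b)*(1/(2*b)) = 1)
Q(H) = 1/H
q = 15 (q = 3*5 = 15)
q*Q(44) = 15/44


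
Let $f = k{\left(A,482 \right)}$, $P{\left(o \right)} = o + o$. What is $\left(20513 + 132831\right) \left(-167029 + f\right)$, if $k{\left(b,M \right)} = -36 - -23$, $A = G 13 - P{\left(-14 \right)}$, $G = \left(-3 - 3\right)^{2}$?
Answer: $-25614888448$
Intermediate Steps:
$G = 36$ ($G = \left(-6\right)^{2} = 36$)
$P{\left(o \right)} = 2 o$
$A = 496$ ($A = 36 \cdot 13 - 2 \left(-14\right) = 468 - -28 = 468 + 28 = 496$)
$k{\left(b,M \right)} = -13$ ($k{\left(b,M \right)} = -36 + 23 = -13$)
$f = -13$
$\left(20513 + 132831\right) \left(-167029 + f\right) = \left(20513 + 132831\right) \left(-167029 - 13\right) = 153344 \left(-167042\right) = -25614888448$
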